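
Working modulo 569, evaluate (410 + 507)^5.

410 + 507 = 917 ≡ 348 (mod 569)
(348)^5 ≡ 411 (mod 569)

411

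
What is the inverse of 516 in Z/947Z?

947 = 1*516 + 431
516 = 1*431 + 85
431 = 5*85 + 6
85 = 14*6 + 1
6 = 6*1 + 0
gcd(516, 947) = 1, so the inverse exists.
Bézout: 1 = −85*947 + 156*516.
So 516⁻¹ ≡ 156 (mod 947).

156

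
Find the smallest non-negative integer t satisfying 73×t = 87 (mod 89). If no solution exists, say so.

78

gcd(73, 89) = 1, so a unique solution mod 89 exists.
73⁻¹ ≡ 50 (mod 89).
t ≡ 50×87 ≡ 78 (mod 89).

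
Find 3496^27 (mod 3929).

27 in binary is 11011, i.e. 27 = 16 + 8 + 2 + 1.
3496^1 ≡ 3496 (mod 3929)
3496^2 ≡ 3496^2 = 12222016 ≡ 2826 (mod 3929)
3496^4 ≡ 2826^2 = 7986276 ≡ 2548 (mod 3929)
3496^8 ≡ 2548^2 = 6492304 ≡ 1596 (mod 3929)
3496^16 ≡ 1596^2 = 2547216 ≡ 1224 (mod 3929)
3496^27 = 3496^16 · 3496^8 · 3496^2 · 3496^1 ≡ 1224 · 1596 · 2826 · 3496 (mod 3929).
Accumulate the product:
1224 · 1596 = 1953504 ≡ 791
791 · 2826 = 2235366 ≡ 3694
3694 · 3496 = 12914224 ≡ 3530

3530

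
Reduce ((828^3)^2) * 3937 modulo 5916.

4848

(828)^3 ≡ 5604 (mod 5916)
(5604)^2 ≡ 2688 (mod 5916)
2688 * 3937 = 10582656 ≡ 4848 (mod 5916)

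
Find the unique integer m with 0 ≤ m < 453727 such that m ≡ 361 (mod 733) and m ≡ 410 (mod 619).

733⁻¹ mod 619: 733*581 ≡ 1 (mod 619), so 733⁻¹ ≡ 581.
m = 361 + 733*((410 − 361)*581 mod 619) = 361 + 733*614 = 450423.

450423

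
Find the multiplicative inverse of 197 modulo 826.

239

Apply the Euclidean algorithm and back-substitute:
826 = 4·197 + 38
197 = 5·38 + 7
38 = 5·7 + 3
7 = 2·3 + 1
3 = 3·1 + 0
gcd(197, 826) = 1, so the inverse exists.
Back-substitute for 1:
1 = 1·7 − 2·3
  = −2·38 + 11·7
  = 11·197 − 57·38
  = −57·826 + 239·197
So 197⁻¹ ≡ 239 (mod 826).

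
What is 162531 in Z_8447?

2038

162531 = 19×8447 + 2038, so 162531 ≡ 2038 (mod 8447).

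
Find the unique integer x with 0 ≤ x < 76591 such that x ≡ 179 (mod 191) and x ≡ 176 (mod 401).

191⁻¹ mod 401: 191*21 ≡ 1 (mod 401), so 191⁻¹ ≡ 21.
x = 179 + 191*((176 − 179)*21 mod 401) = 179 + 191*338 = 64737.

64737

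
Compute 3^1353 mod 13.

1

Compute successive squares:
3^1 ≡ 3 (mod 13)
3^2 ≡ 3^2 = 9 (mod 13)
3^4 ≡ 9^2 = 81 ≡ 3 (mod 13)
3^8 ≡ 3^2 = 9 (mod 13)
3^16 ≡ 9^2 = 81 ≡ 3 (mod 13)
3^32 ≡ 3^2 = 9 (mod 13)
3^64 ≡ 9^2 = 81 ≡ 3 (mod 13)
3^128 ≡ 3^2 = 9 (mod 13)
3^256 ≡ 9^2 = 81 ≡ 3 (mod 13)
3^512 ≡ 3^2 = 9 (mod 13)
3^1024 ≡ 9^2 = 81 ≡ 3 (mod 13)
3^1353 = 3^1024 · 3^256 · 3^64 · 3^8 · 3^1 ≡ 3 · 3 · 3 · 9 · 3 (mod 13).
Accumulate the product:
3 · 3 = 9
9 · 3 = 27 ≡ 1
1 · 9 = 9
9 · 3 = 27 ≡ 1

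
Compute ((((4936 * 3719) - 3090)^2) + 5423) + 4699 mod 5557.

1271

4936 * 3719 = 18356984 ≡ 2213 (mod 5557)
2213 - 3090 = -877 ≡ 4680 (mod 5557)
(4680)^2 ≡ 2263 (mod 5557)
2263 + 5423 = 7686 ≡ 2129 (mod 5557)
2129 + 4699 = 6828 ≡ 1271 (mod 5557)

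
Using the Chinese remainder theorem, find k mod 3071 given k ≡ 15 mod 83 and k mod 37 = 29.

1509

83⁻¹ mod 37: 83·33 ≡ 1 (mod 37), so 83⁻¹ ≡ 33.
k = 15 + 83·((29 − 15)·33 mod 37) = 15 + 83·18 = 1509.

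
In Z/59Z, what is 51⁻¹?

22

59 = 1·51 + 8
51 = 6·8 + 3
8 = 2·3 + 2
3 = 1·2 + 1
2 = 2·1 + 0
gcd(51, 59) = 1, so the inverse exists.
Bézout: 1 = −19·59 + 22·51.
So 51⁻¹ ≡ 22 (mod 59).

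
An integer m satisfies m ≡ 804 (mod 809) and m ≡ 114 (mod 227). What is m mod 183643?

50962

809⁻¹ mod 227: 809·94 ≡ 1 (mod 227), so 809⁻¹ ≡ 94.
m = 804 + 809·((114 − 804)·94 mod 227) = 804 + 809·62 = 50962.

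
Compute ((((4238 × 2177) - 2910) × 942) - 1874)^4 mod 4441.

3712

4238 × 2177 = 9226126 ≡ 2169 (mod 4441)
2169 - 2910 = -741 ≡ 3700 (mod 4441)
3700 × 942 = 3485400 ≡ 3656 (mod 4441)
3656 - 1874 = 1782
(1782)^4 ≡ 3712 (mod 4441)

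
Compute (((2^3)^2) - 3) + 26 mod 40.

(2)^3 ≡ 8 (mod 40)
(8)^2 ≡ 24 (mod 40)
24 - 3 = 21
21 + 26 = 47 ≡ 7 (mod 40)

7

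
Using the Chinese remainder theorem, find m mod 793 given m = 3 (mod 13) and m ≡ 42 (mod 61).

42

13⁻¹ mod 61: 13·47 ≡ 1 (mod 61), so 13⁻¹ ≡ 47.
m = 3 + 13·((42 − 3)·47 mod 61) = 3 + 13·3 = 42.
Check: 42 mod 13 = 3, 42 mod 61 = 42. ✓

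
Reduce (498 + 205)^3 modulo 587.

498 + 205 = 703 ≡ 116 (mod 587)
(116)^3 ≡ 63 (mod 587)

63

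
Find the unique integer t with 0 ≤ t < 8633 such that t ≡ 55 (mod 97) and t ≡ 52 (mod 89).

3256

97⁻¹ mod 89: 97×78 ≡ 1 (mod 89), so 97⁻¹ ≡ 78.
t = 55 + 97×((52 − 55)×78 mod 89) = 55 + 97×33 = 3256.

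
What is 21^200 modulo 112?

49

Using repeated squaring:
21^1 ≡ 21 (mod 112)
21^2 ≡ 21^2 = 441 ≡ 105 (mod 112)
21^4 ≡ 105^2 = 11025 ≡ 49 (mod 112)
21^8 ≡ 49^2 = 2401 ≡ 49 (mod 112)
21^16 ≡ 49^2 = 2401 ≡ 49 (mod 112)
21^32 ≡ 49^2 = 2401 ≡ 49 (mod 112)
21^64 ≡ 49^2 = 2401 ≡ 49 (mod 112)
21^128 ≡ 49^2 = 2401 ≡ 49 (mod 112)
21^200 = 21^128 * 21^64 * 21^8 ≡ 49 * 49 * 49 (mod 112).
Accumulate the product:
49 * 49 = 2401 ≡ 49
49 * 49 = 2401 ≡ 49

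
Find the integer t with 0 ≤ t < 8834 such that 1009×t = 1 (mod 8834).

8834 = 8×1009 + 762
1009 = 1×762 + 247
762 = 3×247 + 21
247 = 11×21 + 16
21 = 1×16 + 5
16 = 3×5 + 1
5 = 5×1 + 0
gcd(1009, 8834) = 1, so the inverse exists.
Back-substitute for 1:
1 = 1×16 − 3×5
  = −3×21 + 4×16
  = 4×247 − 47×21
  = −47×762 + 145×247
  = 145×1009 − 192×762
  = −192×8834 + 1681×1009
So 1009⁻¹ ≡ 1681 (mod 8834).

1681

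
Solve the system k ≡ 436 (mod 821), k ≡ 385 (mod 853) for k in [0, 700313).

821⁻¹ mod 853: 821*773 ≡ 1 (mod 853), so 821⁻¹ ≡ 773.
k = 436 + 821*((385 − 436)*773 mod 853) = 436 + 821*668 = 548864.

548864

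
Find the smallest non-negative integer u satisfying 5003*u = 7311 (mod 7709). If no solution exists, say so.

gcd(5003, 7709) = 1, so a unique solution mod 7709 exists.
5003⁻¹ ≡ 5843 (mod 7709).
u ≡ 5843*7311 ≡ 2604 (mod 7709).

2604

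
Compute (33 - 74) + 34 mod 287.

280

33 - 74 = -41 ≡ 246 (mod 287)
246 + 34 = 280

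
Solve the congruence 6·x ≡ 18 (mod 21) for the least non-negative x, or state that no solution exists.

3

gcd(6, 21) = 3, and 3 | 18, so solutions exist.
Divide through by 3: 2·x mod 7 = 6.
2⁻¹ ≡ 4 (mod 7).
x ≡ 4·6 ≡ 3 (mod 7).
The smallest non-negative solution is x = 3.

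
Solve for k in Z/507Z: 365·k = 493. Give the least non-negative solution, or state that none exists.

gcd(365, 507) = 1, so a unique solution mod 507 exists.
365⁻¹ ≡ 482 (mod 507).
k ≡ 482·493 ≡ 350 (mod 507).

350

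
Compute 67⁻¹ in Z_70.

By the extended Euclidean algorithm:
70 = 1*67 + 3
67 = 22*3 + 1
3 = 3*1 + 0
gcd(67, 70) = 1, so the inverse exists.
Bézout: 1 = −22*70 + 23*67.
So 67⁻¹ ≡ 23 (mod 70).

23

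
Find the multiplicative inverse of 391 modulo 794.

Apply the Euclidean algorithm and back-substitute:
794 = 2·391 + 12
391 = 32·12 + 7
12 = 1·7 + 5
7 = 1·5 + 2
5 = 2·2 + 1
2 = 2·1 + 0
gcd(391, 794) = 1, so the inverse exists.
Bézout: 1 = 163·794 − 331·391.
So 391⁻¹ ≡ −331 ≡ 463 (mod 794).

463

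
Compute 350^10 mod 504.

280

10 in binary is 1010, i.e. 10 = 8 + 2.
350^1 ≡ 350 (mod 504)
350^2 ≡ 350^2 = 122500 ≡ 28 (mod 504)
350^4 ≡ 28^2 = 784 ≡ 280 (mod 504)
350^8 ≡ 280^2 = 78400 ≡ 280 (mod 504)
350^10 = 350^8 · 350^2 ≡ 280 · 28 (mod 504).
280 · 28 = 7840 ≡ 280 (mod 504).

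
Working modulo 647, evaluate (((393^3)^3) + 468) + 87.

(393)^3 ≡ 152 (mod 647)
(152)^3 ≡ 539 (mod 647)
539 + 468 = 1007 ≡ 360 (mod 647)
360 + 87 = 447

447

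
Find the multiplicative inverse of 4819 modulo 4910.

3669

By the extended Euclidean algorithm:
4910 = 1*4819 + 91
4819 = 52*91 + 87
91 = 1*87 + 4
87 = 21*4 + 3
4 = 1*3 + 1
3 = 3*1 + 0
gcd(4819, 4910) = 1, so the inverse exists.
Back-substitute for 1:
1 = 1*4 − 1*3
  = −1*87 + 22*4
  = 22*91 − 23*87
  = −23*4819 + 1218*91
  = 1218*4910 − 1241*4819
So 4819⁻¹ ≡ −1241 ≡ 3669 (mod 4910).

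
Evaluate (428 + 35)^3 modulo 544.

47

428 + 35 = 463
(463)^3 ≡ 47 (mod 544)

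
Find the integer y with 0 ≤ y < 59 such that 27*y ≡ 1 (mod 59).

35

59 = 2*27 + 5
27 = 5*5 + 2
5 = 2*2 + 1
2 = 2*1 + 0
gcd(27, 59) = 1, so the inverse exists.
Bézout: 1 = 11*59 − 24*27.
So 27⁻¹ ≡ −24 ≡ 35 (mod 59).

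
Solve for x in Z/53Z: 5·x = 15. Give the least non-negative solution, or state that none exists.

gcd(5, 53) = 1, so a unique solution mod 53 exists.
5⁻¹ ≡ 32 (mod 53).
x ≡ 32·15 ≡ 3 (mod 53).

3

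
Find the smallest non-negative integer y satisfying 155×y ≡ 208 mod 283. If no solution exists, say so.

246

gcd(155, 283) = 1, so a unique solution mod 283 exists.
155⁻¹ ≡ 42 (mod 283).
y ≡ 42×208 ≡ 246 (mod 283).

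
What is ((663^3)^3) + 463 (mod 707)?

525

(663)^3 ≡ 363 (mod 707)
(363)^3 ≡ 62 (mod 707)
62 + 463 = 525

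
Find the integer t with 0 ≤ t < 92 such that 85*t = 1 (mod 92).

13

Run the extended Euclidean algorithm:
92 = 1·85 + 7
85 = 12·7 + 1
7 = 7·1 + 0
gcd(85, 92) = 1, so the inverse exists.
Back-substitute for 1:
1 = 1·85 − 12·7
  = −12·92 + 13·85
So 85⁻¹ ≡ 13 (mod 92).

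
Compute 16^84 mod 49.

By square-and-multiply:
84 in binary is 1010100, i.e. 84 = 64 + 16 + 4.
16^1 ≡ 16 (mod 49)
16^2 ≡ 16^2 = 256 ≡ 11 (mod 49)
16^4 ≡ 11^2 = 121 ≡ 23 (mod 49)
16^8 ≡ 23^2 = 529 ≡ 39 (mod 49)
16^16 ≡ 39^2 = 1521 ≡ 2 (mod 49)
16^32 ≡ 2^2 = 4 (mod 49)
16^64 ≡ 4^2 = 16 (mod 49)
16^84 = 16^64 × 16^16 × 16^4 ≡ 16 × 2 × 23 (mod 49).
Accumulate the product:
16 × 2 = 32
32 × 23 = 736 ≡ 1

1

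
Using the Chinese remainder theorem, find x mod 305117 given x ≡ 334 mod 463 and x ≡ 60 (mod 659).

141086

463⁻¹ mod 659: 463×427 ≡ 1 (mod 659), so 463⁻¹ ≡ 427.
x = 334 + 463×((60 − 334)×427 mod 659) = 334 + 463×304 = 141086.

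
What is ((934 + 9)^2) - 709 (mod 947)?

254

934 + 9 = 943
(943)^2 ≡ 16 (mod 947)
16 - 709 = -693 ≡ 254 (mod 947)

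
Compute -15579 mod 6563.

-15579 = -3*6563 + 4110, so -15579 ≡ 4110 (mod 6563).

4110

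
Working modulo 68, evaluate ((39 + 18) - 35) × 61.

39 + 18 = 57
57 - 35 = 22
22 × 61 = 1342 ≡ 50 (mod 68)

50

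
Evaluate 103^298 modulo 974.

By square-and-multiply:
298 in binary is 100101010, i.e. 298 = 256 + 32 + 8 + 2.
103^1 ≡ 103 (mod 974)
103^2 ≡ 103^2 = 10609 ≡ 869 (mod 974)
103^4 ≡ 869^2 = 755161 ≡ 311 (mod 974)
103^8 ≡ 311^2 = 96721 ≡ 295 (mod 974)
103^16 ≡ 295^2 = 87025 ≡ 339 (mod 974)
103^32 ≡ 339^2 = 114921 ≡ 963 (mod 974)
103^64 ≡ 963^2 = 927369 ≡ 121 (mod 974)
103^128 ≡ 121^2 = 14641 ≡ 31 (mod 974)
103^256 ≡ 31^2 = 961 (mod 974)
103^298 = 103^256 · 103^32 · 103^8 · 103^2 ≡ 961 · 963 · 295 · 869 (mod 974).
Accumulate the product:
961 · 963 = 925443 ≡ 143
143 · 295 = 42185 ≡ 303
303 · 869 = 263307 ≡ 327

327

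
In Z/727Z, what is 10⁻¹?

509

Run the extended Euclidean algorithm:
727 = 72*10 + 7
10 = 1*7 + 3
7 = 2*3 + 1
3 = 3*1 + 0
gcd(10, 727) = 1, so the inverse exists.
Back-substitute for 1:
1 = 1*7 − 2*3
  = −2*10 + 3*7
  = 3*727 − 218*10
So 10⁻¹ ≡ −218 ≡ 509 (mod 727).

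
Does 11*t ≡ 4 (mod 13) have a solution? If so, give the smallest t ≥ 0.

gcd(11, 13) = 1, so a unique solution mod 13 exists.
11⁻¹ ≡ 6 (mod 13).
t ≡ 6*4 ≡ 11 (mod 13).

11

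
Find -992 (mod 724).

-992 = -2×724 + 456, so -992 ≡ 456 (mod 724).

456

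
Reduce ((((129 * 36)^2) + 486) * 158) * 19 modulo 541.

48

129 * 36 = 4644 ≡ 316 (mod 541)
(316)^2 ≡ 312 (mod 541)
312 + 486 = 798 ≡ 257 (mod 541)
257 * 158 = 40606 ≡ 31 (mod 541)
31 * 19 = 589 ≡ 48 (mod 541)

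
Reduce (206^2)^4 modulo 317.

24

(206)^2 ≡ 275 (mod 317)
(275)^4 ≡ 24 (mod 317)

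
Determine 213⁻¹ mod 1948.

1445

Run the extended Euclidean algorithm:
1948 = 9×213 + 31
213 = 6×31 + 27
31 = 1×27 + 4
27 = 6×4 + 3
4 = 1×3 + 1
3 = 3×1 + 0
gcd(213, 1948) = 1, so the inverse exists.
Bézout: 1 = 55×1948 − 503×213.
So 213⁻¹ ≡ −503 ≡ 1445 (mod 1948).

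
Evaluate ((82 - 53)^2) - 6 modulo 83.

82 - 53 = 29
(29)^2 ≡ 11 (mod 83)
11 - 6 = 5

5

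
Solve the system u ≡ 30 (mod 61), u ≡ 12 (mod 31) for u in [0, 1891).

61⁻¹ mod 31: 61×30 ≡ 1 (mod 31), so 61⁻¹ ≡ 30.
u = 30 + 61×((12 − 30)×30 mod 31) = 30 + 61×18 = 1128.

1128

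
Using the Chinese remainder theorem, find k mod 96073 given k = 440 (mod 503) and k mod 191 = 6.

503⁻¹ mod 191: 503×30 ≡ 1 (mod 191), so 503⁻¹ ≡ 30.
k = 440 + 503×((6 − 440)×30 mod 191) = 440 + 503×159 = 80417.

80417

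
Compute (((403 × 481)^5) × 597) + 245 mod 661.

403 × 481 = 193843 ≡ 170 (mod 661)
(170)^5 ≡ 193 (mod 661)
193 × 597 = 115221 ≡ 207 (mod 661)
207 + 245 = 452

452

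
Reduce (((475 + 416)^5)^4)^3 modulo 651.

435

475 + 416 = 891 ≡ 240 (mod 651)
(240)^5 ≡ 123 (mod 651)
(123)^4 ≡ 249 (mod 651)
(249)^3 ≡ 435 (mod 651)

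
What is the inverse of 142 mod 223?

By the extended Euclidean algorithm:
223 = 1·142 + 81
142 = 1·81 + 61
81 = 1·61 + 20
61 = 3·20 + 1
20 = 20·1 + 0
gcd(142, 223) = 1, so the inverse exists.
Bézout: 1 = −7·223 + 11·142.
So 142⁻¹ ≡ 11 (mod 223).

11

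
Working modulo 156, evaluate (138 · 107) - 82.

20

138 · 107 = 14766 ≡ 102 (mod 156)
102 - 82 = 20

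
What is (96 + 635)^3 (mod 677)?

96 + 635 = 731 ≡ 54 (mod 677)
(54)^3 ≡ 400 (mod 677)

400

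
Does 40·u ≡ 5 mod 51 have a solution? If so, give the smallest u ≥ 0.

gcd(40, 51) = 1, so a unique solution mod 51 exists.
40⁻¹ ≡ 37 (mod 51).
u ≡ 37·5 ≡ 32 (mod 51).

32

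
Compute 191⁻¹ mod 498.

425

Apply the Euclidean algorithm and back-substitute:
498 = 2*191 + 116
191 = 1*116 + 75
116 = 1*75 + 41
75 = 1*41 + 34
41 = 1*34 + 7
34 = 4*7 + 6
7 = 1*6 + 1
6 = 6*1 + 0
gcd(191, 498) = 1, so the inverse exists.
Bézout: 1 = 28*498 − 73*191.
So 191⁻¹ ≡ −73 ≡ 425 (mod 498).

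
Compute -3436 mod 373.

294

-3436 = -10*373 + 294, so -3436 ≡ 294 (mod 373).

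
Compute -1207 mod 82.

23

-1207 = -15×82 + 23, so -1207 ≡ 23 (mod 82).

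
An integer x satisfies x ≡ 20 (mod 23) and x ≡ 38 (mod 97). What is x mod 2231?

23⁻¹ mod 97: 23×38 ≡ 1 (mod 97), so 23⁻¹ ≡ 38.
x = 20 + 23×((38 − 20)×38 mod 97) = 20 + 23×5 = 135.

135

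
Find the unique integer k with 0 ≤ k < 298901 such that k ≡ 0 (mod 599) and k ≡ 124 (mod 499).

72479

599⁻¹ mod 499: 599*5 ≡ 1 (mod 499), so 599⁻¹ ≡ 5.
k = 0 + 599*((124 − 0)*5 mod 499) = 0 + 599*121 = 72479.
Check: 72479 mod 599 = 0, 72479 mod 499 = 124. ✓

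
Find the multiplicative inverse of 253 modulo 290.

47

By the extended Euclidean algorithm:
290 = 1*253 + 37
253 = 6*37 + 31
37 = 1*31 + 6
31 = 5*6 + 1
6 = 6*1 + 0
gcd(253, 290) = 1, so the inverse exists.
Bézout: 1 = −41*290 + 47*253.
So 253⁻¹ ≡ 47 (mod 290).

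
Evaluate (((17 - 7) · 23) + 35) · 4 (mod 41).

17 - 7 = 10
10 · 23 = 230 ≡ 25 (mod 41)
25 + 35 = 60 ≡ 19 (mod 41)
19 · 4 = 76 ≡ 35 (mod 41)

35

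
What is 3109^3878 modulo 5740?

Using repeated squaring:
3109^1 ≡ 3109 (mod 5740)
3109^2 ≡ 3109^2 = 9665881 ≡ 5461 (mod 5740)
3109^4 ≡ 5461^2 = 29822521 ≡ 3221 (mod 5740)
3109^8 ≡ 3221^2 = 10374841 ≡ 2661 (mod 5740)
3109^16 ≡ 2661^2 = 7080921 ≡ 3501 (mod 5740)
3109^32 ≡ 3501^2 = 12257001 ≡ 2101 (mod 5740)
3109^64 ≡ 2101^2 = 4414201 ≡ 141 (mod 5740)
3109^128 ≡ 141^2 = 19881 ≡ 2661 (mod 5740)
3109^256 ≡ 2661^2 = 7080921 ≡ 3501 (mod 5740)
3109^512 ≡ 3501^2 = 12257001 ≡ 2101 (mod 5740)
3109^1024 ≡ 2101^2 = 4414201 ≡ 141 (mod 5740)
3109^2048 ≡ 141^2 = 19881 ≡ 2661 (mod 5740)
3109^3878 = 3109^2048 * 3109^1024 * 3109^512 * 3109^256 * 3109^32 * 3109^4 * 3109^2 ≡ 2661 * 141 * 2101 * 3501 * 2101 * 3221 * 5461 (mod 5740).
Accumulate the product:
2661 * 141 = 375201 ≡ 2101
2101 * 2101 = 4414201 ≡ 141
141 * 3501 = 493641 ≡ 1
1 * 2101 = 2101
2101 * 3221 = 6767321 ≡ 5601
5601 * 5461 = 30587061 ≡ 4341

4341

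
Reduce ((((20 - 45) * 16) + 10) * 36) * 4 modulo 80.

0

20 - 45 = -25 ≡ 55 (mod 80)
55 * 16 = 880 ≡ 0 (mod 80)
0 + 10 = 10
10 * 36 = 360 ≡ 40 (mod 80)
40 * 4 = 160 ≡ 0 (mod 80)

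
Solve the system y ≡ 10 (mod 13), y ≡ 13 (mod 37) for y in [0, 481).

13⁻¹ mod 37: 13×20 ≡ 1 (mod 37), so 13⁻¹ ≡ 20.
y = 10 + 13×((13 − 10)×20 mod 37) = 10 + 13×23 = 309.

309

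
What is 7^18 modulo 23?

18

7^1 ≡ 7 (mod 23)
7^2 ≡ 7^2 = 49 ≡ 3 (mod 23)
7^4 ≡ 3^2 = 9 (mod 23)
7^8 ≡ 9^2 = 81 ≡ 12 (mod 23)
7^16 ≡ 12^2 = 144 ≡ 6 (mod 23)
7^18 = 7^16 × 7^2 ≡ 6 × 3 (mod 23).
6 × 3 = 18 ≡ 18 (mod 23).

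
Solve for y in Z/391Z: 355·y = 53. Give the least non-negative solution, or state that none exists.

118

gcd(355, 391) = 1, so a unique solution mod 391 exists.
355⁻¹ ≡ 76 (mod 391).
y ≡ 76·53 ≡ 118 (mod 391).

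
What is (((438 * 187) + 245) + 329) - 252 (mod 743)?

438 * 187 = 81906 ≡ 176 (mod 743)
176 + 245 = 421
421 + 329 = 750 ≡ 7 (mod 743)
7 - 252 = -245 ≡ 498 (mod 743)

498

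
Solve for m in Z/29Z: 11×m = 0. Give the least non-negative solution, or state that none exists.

0

gcd(11, 29) = 1, so a unique solution mod 29 exists.
11⁻¹ ≡ 8 (mod 29).
m ≡ 8×0 ≡ 0 (mod 29).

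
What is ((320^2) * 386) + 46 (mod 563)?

(320)^2 ≡ 497 (mod 563)
497 * 386 = 191842 ≡ 422 (mod 563)
422 + 46 = 468

468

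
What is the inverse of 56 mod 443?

356

By the extended Euclidean algorithm:
443 = 7*56 + 51
56 = 1*51 + 5
51 = 10*5 + 1
5 = 5*1 + 0
gcd(56, 443) = 1, so the inverse exists.
Back-substitute for 1:
1 = 1*51 − 10*5
  = −10*56 + 11*51
  = 11*443 − 87*56
So 56⁻¹ ≡ −87 ≡ 356 (mod 443).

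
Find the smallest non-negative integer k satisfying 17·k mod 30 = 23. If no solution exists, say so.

19

gcd(17, 30) = 1, so a unique solution mod 30 exists.
17⁻¹ ≡ 23 (mod 30).
k ≡ 23·23 ≡ 19 (mod 30).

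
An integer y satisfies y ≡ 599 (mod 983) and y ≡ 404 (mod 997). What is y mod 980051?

983⁻¹ mod 997: 983×356 ≡ 1 (mod 997), so 983⁻¹ ≡ 356.
y = 599 + 983×((404 − 599)×356 mod 997) = 599 + 983×370 = 364309.

364309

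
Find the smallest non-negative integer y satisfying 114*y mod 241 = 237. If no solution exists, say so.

186

gcd(114, 241) = 1, so a unique solution mod 241 exists.
114⁻¹ ≡ 74 (mod 241).
y ≡ 74*237 ≡ 186 (mod 241).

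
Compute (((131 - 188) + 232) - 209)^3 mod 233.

73

131 - 188 = -57 ≡ 176 (mod 233)
176 + 232 = 408 ≡ 175 (mod 233)
175 - 209 = -34 ≡ 199 (mod 233)
(199)^3 ≡ 73 (mod 233)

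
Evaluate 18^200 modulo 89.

32

Compute successive squares:
200 in binary is 11001000, i.e. 200 = 128 + 64 + 8.
18^1 ≡ 18 (mod 89)
18^2 ≡ 18^2 = 324 ≡ 57 (mod 89)
18^4 ≡ 57^2 = 3249 ≡ 45 (mod 89)
18^8 ≡ 45^2 = 2025 ≡ 67 (mod 89)
18^16 ≡ 67^2 = 4489 ≡ 39 (mod 89)
18^32 ≡ 39^2 = 1521 ≡ 8 (mod 89)
18^64 ≡ 8^2 = 64 (mod 89)
18^128 ≡ 64^2 = 4096 ≡ 2 (mod 89)
18^200 = 18^128 × 18^64 × 18^8 ≡ 2 × 64 × 67 (mod 89).
Accumulate the product:
2 × 64 = 128 ≡ 39
39 × 67 = 2613 ≡ 32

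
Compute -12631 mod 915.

-12631 = -14*915 + 179, so -12631 ≡ 179 (mod 915).

179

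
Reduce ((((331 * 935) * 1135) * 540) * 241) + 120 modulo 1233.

331 * 935 = 309485 ≡ 2 (mod 1233)
2 * 1135 = 2270 ≡ 1037 (mod 1233)
1037 * 540 = 559980 ≡ 198 (mod 1233)
198 * 241 = 47718 ≡ 864 (mod 1233)
864 + 120 = 984

984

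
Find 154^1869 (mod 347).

326

Using repeated squaring:
154^1 ≡ 154 (mod 347)
154^2 ≡ 154^2 = 23716 ≡ 120 (mod 347)
154^4 ≡ 120^2 = 14400 ≡ 173 (mod 347)
154^8 ≡ 173^2 = 29929 ≡ 87 (mod 347)
154^16 ≡ 87^2 = 7569 ≡ 282 (mod 347)
154^32 ≡ 282^2 = 79524 ≡ 61 (mod 347)
154^64 ≡ 61^2 = 3721 ≡ 251 (mod 347)
154^128 ≡ 251^2 = 63001 ≡ 194 (mod 347)
154^256 ≡ 194^2 = 37636 ≡ 160 (mod 347)
154^512 ≡ 160^2 = 25600 ≡ 269 (mod 347)
154^1024 ≡ 269^2 = 72361 ≡ 185 (mod 347)
154^1869 = 154^1024 * 154^512 * 154^256 * 154^64 * 154^8 * 154^4 * 154^1 ≡ 185 * 269 * 160 * 251 * 87 * 173 * 154 (mod 347).
Accumulate the product:
185 * 269 = 49765 ≡ 144
144 * 160 = 23040 ≡ 138
138 * 251 = 34638 ≡ 285
285 * 87 = 24795 ≡ 158
158 * 173 = 27334 ≡ 268
268 * 154 = 41272 ≡ 326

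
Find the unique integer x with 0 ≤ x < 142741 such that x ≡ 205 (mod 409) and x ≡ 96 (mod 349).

409⁻¹ mod 349: 409·64 ≡ 1 (mod 349), so 409⁻¹ ≡ 64.
x = 205 + 409·((96 − 205)·64 mod 349) = 205 + 409·4 = 1841.
Check: 1841 mod 409 = 205, 1841 mod 349 = 96. ✓

1841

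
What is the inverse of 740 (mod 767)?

Apply the Euclidean algorithm and back-substitute:
767 = 1×740 + 27
740 = 27×27 + 11
27 = 2×11 + 5
11 = 2×5 + 1
5 = 5×1 + 0
gcd(740, 767) = 1, so the inverse exists.
Bézout: 1 = −137×767 + 142×740.
So 740⁻¹ ≡ 142 (mod 767).

142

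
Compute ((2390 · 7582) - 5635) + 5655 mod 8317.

6574

2390 · 7582 = 18120980 ≡ 6554 (mod 8317)
6554 - 5635 = 919
919 + 5655 = 6574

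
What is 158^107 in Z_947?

Using repeated squaring:
107 in binary is 1101011, i.e. 107 = 64 + 32 + 8 + 2 + 1.
158^1 ≡ 158 (mod 947)
158^2 ≡ 158^2 = 24964 ≡ 342 (mod 947)
158^4 ≡ 342^2 = 116964 ≡ 483 (mod 947)
158^8 ≡ 483^2 = 233289 ≡ 327 (mod 947)
158^16 ≡ 327^2 = 106929 ≡ 865 (mod 947)
158^32 ≡ 865^2 = 748225 ≡ 95 (mod 947)
158^64 ≡ 95^2 = 9025 ≡ 502 (mod 947)
158^107 = 158^64 · 158^32 · 158^8 · 158^2 · 158^1 ≡ 502 · 95 · 327 · 342 · 158 (mod 947).
Accumulate the product:
502 · 95 = 47690 ≡ 340
340 · 327 = 111180 ≡ 381
381 · 342 = 130302 ≡ 563
563 · 158 = 88954 ≡ 883

883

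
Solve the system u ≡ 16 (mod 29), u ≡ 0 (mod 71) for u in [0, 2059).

1988

29⁻¹ mod 71: 29*49 ≡ 1 (mod 71), so 29⁻¹ ≡ 49.
u = 16 + 29*((0 − 16)*49 mod 71) = 16 + 29*68 = 1988.
Check: 1988 mod 29 = 16, 1988 mod 71 = 0. ✓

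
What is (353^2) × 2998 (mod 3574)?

(353)^2 ≡ 3093 (mod 3574)
3093 × 2998 = 9272814 ≡ 1858 (mod 3574)

1858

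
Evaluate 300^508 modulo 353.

194

300^1 ≡ 300 (mod 353)
300^2 ≡ 300^2 = 90000 ≡ 338 (mod 353)
300^4 ≡ 338^2 = 114244 ≡ 225 (mod 353)
300^8 ≡ 225^2 = 50625 ≡ 146 (mod 353)
300^16 ≡ 146^2 = 21316 ≡ 136 (mod 353)
300^32 ≡ 136^2 = 18496 ≡ 140 (mod 353)
300^64 ≡ 140^2 = 19600 ≡ 185 (mod 353)
300^128 ≡ 185^2 = 34225 ≡ 337 (mod 353)
300^256 ≡ 337^2 = 113569 ≡ 256 (mod 353)
300^508 = 300^256 * 300^128 * 300^64 * 300^32 * 300^16 * 300^8 * 300^4 ≡ 256 * 337 * 185 * 140 * 136 * 146 * 225 (mod 353).
Accumulate the product:
256 * 337 = 86272 ≡ 140
140 * 185 = 25900 ≡ 131
131 * 140 = 18340 ≡ 337
337 * 136 = 45832 ≡ 295
295 * 146 = 43070 ≡ 4
4 * 225 = 900 ≡ 194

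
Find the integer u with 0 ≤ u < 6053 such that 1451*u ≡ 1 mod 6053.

By the extended Euclidean algorithm:
6053 = 4*1451 + 249
1451 = 5*249 + 206
249 = 1*206 + 43
206 = 4*43 + 34
43 = 1*34 + 9
34 = 3*9 + 7
9 = 1*7 + 2
7 = 3*2 + 1
2 = 2*1 + 0
gcd(1451, 6053) = 1, so the inverse exists.
Back-substitute for 1:
1 = 1*7 − 3*2
  = −3*9 + 4*7
  = 4*34 − 15*9
  = −15*43 + 19*34
  = 19*206 − 91*43
  = −91*249 + 110*206
  = 110*1451 − 641*249
  = −641*6053 + 2674*1451
So 1451⁻¹ ≡ 2674 (mod 6053).

2674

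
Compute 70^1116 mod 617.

1116 in binary is 10001011100, i.e. 1116 = 1024 + 64 + 16 + 8 + 4.
70^1 ≡ 70 (mod 617)
70^2 ≡ 70^2 = 4900 ≡ 581 (mod 617)
70^4 ≡ 581^2 = 337561 ≡ 62 (mod 617)
70^8 ≡ 62^2 = 3844 ≡ 142 (mod 617)
70^16 ≡ 142^2 = 20164 ≡ 420 (mod 617)
70^32 ≡ 420^2 = 176400 ≡ 555 (mod 617)
70^64 ≡ 555^2 = 308025 ≡ 142 (mod 617)
70^128 ≡ 142^2 = 20164 ≡ 420 (mod 617)
70^256 ≡ 420^2 = 176400 ≡ 555 (mod 617)
70^512 ≡ 555^2 = 308025 ≡ 142 (mod 617)
70^1024 ≡ 142^2 = 20164 ≡ 420 (mod 617)
70^1116 = 70^1024 * 70^64 * 70^16 * 70^8 * 70^4 ≡ 420 * 142 * 420 * 142 * 62 (mod 617).
Accumulate the product:
420 * 142 = 59640 ≡ 408
408 * 420 = 171360 ≡ 451
451 * 142 = 64042 ≡ 491
491 * 62 = 30442 ≡ 209

209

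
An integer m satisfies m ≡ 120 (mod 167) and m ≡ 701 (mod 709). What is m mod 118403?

36860

167⁻¹ mod 709: 167×242 ≡ 1 (mod 709), so 167⁻¹ ≡ 242.
m = 120 + 167×((701 − 120)×242 mod 709) = 120 + 167×220 = 36860.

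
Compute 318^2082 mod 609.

204

Using repeated squaring:
2082 in binary is 100000100010, i.e. 2082 = 2048 + 32 + 2.
318^1 ≡ 318 (mod 609)
318^2 ≡ 318^2 = 101124 ≡ 30 (mod 609)
318^4 ≡ 30^2 = 900 ≡ 291 (mod 609)
318^8 ≡ 291^2 = 84681 ≡ 30 (mod 609)
318^16 ≡ 30^2 = 900 ≡ 291 (mod 609)
318^32 ≡ 291^2 = 84681 ≡ 30 (mod 609)
318^64 ≡ 30^2 = 900 ≡ 291 (mod 609)
318^128 ≡ 291^2 = 84681 ≡ 30 (mod 609)
318^256 ≡ 30^2 = 900 ≡ 291 (mod 609)
318^512 ≡ 291^2 = 84681 ≡ 30 (mod 609)
318^1024 ≡ 30^2 = 900 ≡ 291 (mod 609)
318^2048 ≡ 291^2 = 84681 ≡ 30 (mod 609)
318^2082 = 318^2048 · 318^32 · 318^2 ≡ 30 · 30 · 30 (mod 609).
Accumulate the product:
30 · 30 = 900 ≡ 291
291 · 30 = 8730 ≡ 204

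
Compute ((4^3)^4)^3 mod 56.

(4)^3 ≡ 8 (mod 56)
(8)^4 ≡ 8 (mod 56)
(8)^3 ≡ 8 (mod 56)

8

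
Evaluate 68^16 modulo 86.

52

Compute successive squares:
68^1 ≡ 68 (mod 86)
68^2 ≡ 68^2 = 4624 ≡ 66 (mod 86)
68^4 ≡ 66^2 = 4356 ≡ 56 (mod 86)
68^8 ≡ 56^2 = 3136 ≡ 40 (mod 86)
68^16 ≡ 40^2 = 1600 ≡ 52 (mod 86)
So 68^16 ≡ 52 (mod 86).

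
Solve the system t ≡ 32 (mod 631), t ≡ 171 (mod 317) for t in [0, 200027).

104147

631⁻¹ mod 317: 631*211 ≡ 1 (mod 317), so 631⁻¹ ≡ 211.
t = 32 + 631*((171 − 32)*211 mod 317) = 32 + 631*165 = 104147.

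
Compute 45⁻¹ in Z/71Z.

30

Run the extended Euclidean algorithm:
71 = 1×45 + 26
45 = 1×26 + 19
26 = 1×19 + 7
19 = 2×7 + 5
7 = 1×5 + 2
5 = 2×2 + 1
2 = 2×1 + 0
gcd(45, 71) = 1, so the inverse exists.
Back-substitute for 1:
1 = 1×5 − 2×2
  = −2×7 + 3×5
  = 3×19 − 8×7
  = −8×26 + 11×19
  = 11×45 − 19×26
  = −19×71 + 30×45
So 45⁻¹ ≡ 30 (mod 71).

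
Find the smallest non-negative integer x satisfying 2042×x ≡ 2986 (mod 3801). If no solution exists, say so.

236

gcd(2042, 3801) = 1, so a unique solution mod 3801 exists.
2042⁻¹ ≡ 2243 (mod 3801).
x ≡ 2243×2986 ≡ 236 (mod 3801).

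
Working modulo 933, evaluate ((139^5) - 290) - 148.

(139)^5 ≡ 250 (mod 933)
250 - 290 = -40 ≡ 893 (mod 933)
893 - 148 = 745

745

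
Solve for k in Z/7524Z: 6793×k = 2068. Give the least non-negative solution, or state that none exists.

gcd(6793, 7524) = 1, so a unique solution mod 7524 exists.
6793⁻¹ ≡ 3973 (mod 7524).
k ≡ 3973×2068 ≡ 7480 (mod 7524).

7480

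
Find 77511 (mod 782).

93

77511 = 99*782 + 93, so 77511 ≡ 93 (mod 782).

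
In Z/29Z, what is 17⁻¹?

12

Run the extended Euclidean algorithm:
29 = 1·17 + 12
17 = 1·12 + 5
12 = 2·5 + 2
5 = 2·2 + 1
2 = 2·1 + 0
gcd(17, 29) = 1, so the inverse exists.
Bézout: 1 = −7·29 + 12·17.
So 17⁻¹ ≡ 12 (mod 29).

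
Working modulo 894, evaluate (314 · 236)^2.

314 · 236 = 74104 ≡ 796 (mod 894)
(796)^2 ≡ 664 (mod 894)

664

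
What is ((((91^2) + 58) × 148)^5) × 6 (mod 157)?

90

(91)^2 ≡ 117 (mod 157)
117 + 58 = 175 ≡ 18 (mod 157)
18 × 148 = 2664 ≡ 152 (mod 157)
(152)^5 ≡ 15 (mod 157)
15 × 6 = 90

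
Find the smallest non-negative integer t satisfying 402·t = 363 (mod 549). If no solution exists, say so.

gcd(402, 549) = 3, and 3 | 363, so solutions exist.
Divide through by 3: 134·t = 121 (mod 183).
134⁻¹ ≡ 56 (mod 183).
t ≡ 56·121 ≡ 5 (mod 183).
The smallest non-negative solution is t = 5.

5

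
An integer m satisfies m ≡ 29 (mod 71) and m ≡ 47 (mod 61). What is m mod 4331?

1023

71⁻¹ mod 61: 71×55 ≡ 1 (mod 61), so 71⁻¹ ≡ 55.
m = 29 + 71×((47 − 29)×55 mod 61) = 29 + 71×14 = 1023.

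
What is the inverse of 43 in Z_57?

4

Run the extended Euclidean algorithm:
57 = 1×43 + 14
43 = 3×14 + 1
14 = 14×1 + 0
gcd(43, 57) = 1, so the inverse exists.
Back-substitute for 1:
1 = 1×43 − 3×14
  = −3×57 + 4×43
So 43⁻¹ ≡ 4 (mod 57).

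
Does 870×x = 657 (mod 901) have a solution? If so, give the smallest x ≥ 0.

gcd(870, 901) = 1, so a unique solution mod 901 exists.
870⁻¹ ≡ 465 (mod 901).
x ≡ 465×657 ≡ 66 (mod 901).

66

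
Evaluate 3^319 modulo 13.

3

319 in binary is 100111111, i.e. 319 = 256 + 32 + 16 + 8 + 4 + 2 + 1.
3^1 ≡ 3 (mod 13)
3^2 ≡ 3^2 = 9 (mod 13)
3^4 ≡ 9^2 = 81 ≡ 3 (mod 13)
3^8 ≡ 3^2 = 9 (mod 13)
3^16 ≡ 9^2 = 81 ≡ 3 (mod 13)
3^32 ≡ 3^2 = 9 (mod 13)
3^64 ≡ 9^2 = 81 ≡ 3 (mod 13)
3^128 ≡ 3^2 = 9 (mod 13)
3^256 ≡ 9^2 = 81 ≡ 3 (mod 13)
3^319 = 3^256 · 3^32 · 3^16 · 3^8 · 3^4 · 3^2 · 3^1 ≡ 3 · 9 · 3 · 9 · 3 · 9 · 3 (mod 13).
Accumulate the product:
3 · 9 = 27 ≡ 1
1 · 3 = 3
3 · 9 = 27 ≡ 1
1 · 3 = 3
3 · 9 = 27 ≡ 1
1 · 3 = 3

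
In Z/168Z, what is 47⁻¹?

By the extended Euclidean algorithm:
168 = 3*47 + 27
47 = 1*27 + 20
27 = 1*20 + 7
20 = 2*7 + 6
7 = 1*6 + 1
6 = 6*1 + 0
gcd(47, 168) = 1, so the inverse exists.
Bézout: 1 = 7*168 − 25*47.
So 47⁻¹ ≡ −25 ≡ 143 (mod 168).

143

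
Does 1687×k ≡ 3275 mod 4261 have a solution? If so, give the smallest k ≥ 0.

gcd(1687, 4261) = 1, so a unique solution mod 4261 exists.
1687⁻¹ ≡ 2008 (mod 4261).
k ≡ 2008×3275 ≡ 1477 (mod 4261).

1477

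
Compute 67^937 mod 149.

By square-and-multiply:
937 in binary is 1110101001, i.e. 937 = 512 + 256 + 128 + 32 + 8 + 1.
67^1 ≡ 67 (mod 149)
67^2 ≡ 67^2 = 4489 ≡ 19 (mod 149)
67^4 ≡ 19^2 = 361 ≡ 63 (mod 149)
67^8 ≡ 63^2 = 3969 ≡ 95 (mod 149)
67^16 ≡ 95^2 = 9025 ≡ 85 (mod 149)
67^32 ≡ 85^2 = 7225 ≡ 73 (mod 149)
67^64 ≡ 73^2 = 5329 ≡ 114 (mod 149)
67^128 ≡ 114^2 = 12996 ≡ 33 (mod 149)
67^256 ≡ 33^2 = 1089 ≡ 46 (mod 149)
67^512 ≡ 46^2 = 2116 ≡ 30 (mod 149)
67^937 = 67^512 × 67^256 × 67^128 × 67^32 × 67^8 × 67^1 ≡ 30 × 46 × 33 × 73 × 95 × 67 (mod 149).
Accumulate the product:
30 × 46 = 1380 ≡ 39
39 × 33 = 1287 ≡ 95
95 × 73 = 6935 ≡ 81
81 × 95 = 7695 ≡ 96
96 × 67 = 6432 ≡ 25

25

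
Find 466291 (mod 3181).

1865

466291 = 146×3181 + 1865, so 466291 ≡ 1865 (mod 3181).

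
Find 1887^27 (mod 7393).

1400

Compute successive squares:
27 in binary is 11011, i.e. 27 = 16 + 8 + 2 + 1.
1887^1 ≡ 1887 (mod 7393)
1887^2 ≡ 1887^2 = 3560769 ≡ 4736 (mod 7393)
1887^4 ≡ 4736^2 = 22429696 ≡ 6727 (mod 7393)
1887^8 ≡ 6727^2 = 45252529 ≡ 7369 (mod 7393)
1887^16 ≡ 7369^2 = 54302161 ≡ 576 (mod 7393)
1887^27 = 1887^16 · 1887^8 · 1887^2 · 1887^1 ≡ 576 · 7369 · 4736 · 1887 (mod 7393).
Accumulate the product:
576 · 7369 = 4244544 ≡ 962
962 · 4736 = 4556032 ≡ 1944
1944 · 1887 = 3668328 ≡ 1400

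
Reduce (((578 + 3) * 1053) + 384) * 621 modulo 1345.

578 + 3 = 581
581 * 1053 = 611793 ≡ 1163 (mod 1345)
1163 + 384 = 1547 ≡ 202 (mod 1345)
202 * 621 = 125442 ≡ 357 (mod 1345)

357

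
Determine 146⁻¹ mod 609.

146

609 = 4·146 + 25
146 = 5·25 + 21
25 = 1·21 + 4
21 = 5·4 + 1
4 = 4·1 + 0
gcd(146, 609) = 1, so the inverse exists.
Back-substitute for 1:
1 = 1·21 − 5·4
  = −5·25 + 6·21
  = 6·146 − 35·25
  = −35·609 + 146·146
So 146⁻¹ ≡ 146 (mod 609).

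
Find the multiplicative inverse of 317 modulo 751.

552

Apply the Euclidean algorithm and back-substitute:
751 = 2*317 + 117
317 = 2*117 + 83
117 = 1*83 + 34
83 = 2*34 + 15
34 = 2*15 + 4
15 = 3*4 + 3
4 = 1*3 + 1
3 = 3*1 + 0
gcd(317, 751) = 1, so the inverse exists.
Back-substitute for 1:
1 = 1*4 − 1*3
  = −1*15 + 4*4
  = 4*34 − 9*15
  = −9*83 + 22*34
  = 22*117 − 31*83
  = −31*317 + 84*117
  = 84*751 − 199*317
So 317⁻¹ ≡ −199 ≡ 552 (mod 751).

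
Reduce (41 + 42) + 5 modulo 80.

41 + 42 = 83 ≡ 3 (mod 80)
3 + 5 = 8

8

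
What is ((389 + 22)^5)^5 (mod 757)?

108

389 + 22 = 411
(411)^5 ≡ 367 (mod 757)
(367)^5 ≡ 108 (mod 757)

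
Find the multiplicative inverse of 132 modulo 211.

211 = 1·132 + 79
132 = 1·79 + 53
79 = 1·53 + 26
53 = 2·26 + 1
26 = 26·1 + 0
gcd(132, 211) = 1, so the inverse exists.
Back-substitute for 1:
1 = 1·53 − 2·26
  = −2·79 + 3·53
  = 3·132 − 5·79
  = −5·211 + 8·132
So 132⁻¹ ≡ 8 (mod 211).

8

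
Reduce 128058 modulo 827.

700

128058 = 154×827 + 700, so 128058 ≡ 700 (mod 827).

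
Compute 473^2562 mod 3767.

2562 in binary is 101000000010, i.e. 2562 = 2048 + 512 + 2.
473^1 ≡ 473 (mod 3767)
473^2 ≡ 473^2 = 223729 ≡ 1476 (mod 3767)
473^4 ≡ 1476^2 = 2178576 ≡ 1250 (mod 3767)
473^8 ≡ 1250^2 = 1562500 ≡ 2962 (mod 3767)
473^16 ≡ 2962^2 = 8773444 ≡ 101 (mod 3767)
473^32 ≡ 101^2 = 10201 ≡ 2667 (mod 3767)
473^64 ≡ 2667^2 = 7112889 ≡ 793 (mod 3767)
473^128 ≡ 793^2 = 628849 ≡ 3527 (mod 3767)
473^256 ≡ 3527^2 = 12439729 ≡ 1095 (mod 3767)
473^512 ≡ 1095^2 = 1199025 ≡ 1119 (mod 3767)
473^1024 ≡ 1119^2 = 1252161 ≡ 1517 (mod 3767)
473^2048 ≡ 1517^2 = 2301289 ≡ 3419 (mod 3767)
473^2562 = 473^2048 × 473^512 × 473^2 ≡ 3419 × 1119 × 1476 (mod 3767).
Accumulate the product:
3419 × 1119 = 3825861 ≡ 2356
2356 × 1476 = 3477456 ≡ 515

515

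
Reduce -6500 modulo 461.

-6500 = -15*461 + 415, so -6500 ≡ 415 (mod 461).

415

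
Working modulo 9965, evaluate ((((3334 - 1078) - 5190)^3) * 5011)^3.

6881

3334 - 1078 = 2256
2256 - 5190 = -2934 ≡ 7031 (mod 9965)
(7031)^3 ≡ 3791 (mod 9965)
3791 * 5011 = 18996701 ≡ 3411 (mod 9965)
(3411)^3 ≡ 6881 (mod 9965)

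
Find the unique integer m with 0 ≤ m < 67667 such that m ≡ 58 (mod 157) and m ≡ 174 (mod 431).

157⁻¹ mod 431: 157·291 ≡ 1 (mod 431), so 157⁻¹ ≡ 291.
m = 58 + 157·((174 − 58)·291 mod 431) = 58 + 157·138 = 21724.
Check: 21724 mod 157 = 58, 21724 mod 431 = 174. ✓

21724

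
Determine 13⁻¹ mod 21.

13

21 = 1×13 + 8
13 = 1×8 + 5
8 = 1×5 + 3
5 = 1×3 + 2
3 = 1×2 + 1
2 = 2×1 + 0
gcd(13, 21) = 1, so the inverse exists.
Back-substitute for 1:
1 = 1×3 − 1×2
  = −1×5 + 2×3
  = 2×8 − 3×5
  = −3×13 + 5×8
  = 5×21 − 8×13
So 13⁻¹ ≡ −8 ≡ 13 (mod 21).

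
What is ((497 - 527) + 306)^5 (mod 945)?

497 - 527 = -30 ≡ 915 (mod 945)
915 + 306 = 1221 ≡ 276 (mod 945)
(276)^5 ≡ 621 (mod 945)

621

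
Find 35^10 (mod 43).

By square-and-multiply:
10 in binary is 1010, i.e. 10 = 8 + 2.
35^1 ≡ 35 (mod 43)
35^2 ≡ 35^2 = 1225 ≡ 21 (mod 43)
35^4 ≡ 21^2 = 441 ≡ 11 (mod 43)
35^8 ≡ 11^2 = 121 ≡ 35 (mod 43)
35^10 = 35^8 * 35^2 ≡ 35 * 21 (mod 43).
35 * 21 = 735 ≡ 4 (mod 43).

4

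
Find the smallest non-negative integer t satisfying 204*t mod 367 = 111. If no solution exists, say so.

265

gcd(204, 367) = 1, so a unique solution mod 367 exists.
204⁻¹ ≡ 9 (mod 367).
t ≡ 9*111 ≡ 265 (mod 367).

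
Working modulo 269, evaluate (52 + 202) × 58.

52 + 202 = 254
254 × 58 = 14732 ≡ 206 (mod 269)

206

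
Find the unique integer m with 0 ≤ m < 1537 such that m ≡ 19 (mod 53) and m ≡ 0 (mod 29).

1450

53⁻¹ mod 29: 53*23 ≡ 1 (mod 29), so 53⁻¹ ≡ 23.
m = 19 + 53*((0 − 19)*23 mod 29) = 19 + 53*27 = 1450.
Check: 1450 mod 53 = 19, 1450 mod 29 = 0. ✓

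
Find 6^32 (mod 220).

Using repeated squaring:
6^1 ≡ 6 (mod 220)
6^2 ≡ 6^2 = 36 (mod 220)
6^4 ≡ 36^2 = 1296 ≡ 196 (mod 220)
6^8 ≡ 196^2 = 38416 ≡ 136 (mod 220)
6^16 ≡ 136^2 = 18496 ≡ 16 (mod 220)
6^32 ≡ 16^2 = 256 ≡ 36 (mod 220)
So 6^32 ≡ 36 (mod 220).

36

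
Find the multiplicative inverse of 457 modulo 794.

By the extended Euclidean algorithm:
794 = 1×457 + 337
457 = 1×337 + 120
337 = 2×120 + 97
120 = 1×97 + 23
97 = 4×23 + 5
23 = 4×5 + 3
5 = 1×3 + 2
3 = 1×2 + 1
2 = 2×1 + 0
gcd(457, 794) = 1, so the inverse exists.
Back-substitute for 1:
1 = 1×3 − 1×2
  = −1×5 + 2×3
  = 2×23 − 9×5
  = −9×97 + 38×23
  = 38×120 − 47×97
  = −47×337 + 132×120
  = 132×457 − 179×337
  = −179×794 + 311×457
So 457⁻¹ ≡ 311 (mod 794).

311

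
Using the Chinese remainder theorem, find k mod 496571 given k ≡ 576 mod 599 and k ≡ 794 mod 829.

371357

599⁻¹ mod 829: 599×501 ≡ 1 (mod 829), so 599⁻¹ ≡ 501.
k = 576 + 599×((794 − 576)×501 mod 829) = 576 + 599×619 = 371357.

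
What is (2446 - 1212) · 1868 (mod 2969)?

1168

2446 - 1212 = 1234
1234 · 1868 = 2305112 ≡ 1168 (mod 2969)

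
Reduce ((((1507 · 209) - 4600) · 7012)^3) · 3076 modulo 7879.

1507 · 209 = 314963 ≡ 7682 (mod 7879)
7682 - 4600 = 3082
3082 · 7012 = 21610984 ≡ 6766 (mod 7879)
(6766)^3 ≡ 4192 (mod 7879)
4192 · 3076 = 12894592 ≡ 4548 (mod 7879)

4548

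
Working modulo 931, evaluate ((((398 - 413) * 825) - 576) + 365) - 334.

114

398 - 413 = -15 ≡ 916 (mod 931)
916 * 825 = 755700 ≡ 659 (mod 931)
659 - 576 = 83
83 + 365 = 448
448 - 334 = 114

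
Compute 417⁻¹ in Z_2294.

Apply the Euclidean algorithm and back-substitute:
2294 = 5×417 + 209
417 = 1×209 + 208
209 = 1×208 + 1
208 = 208×1 + 0
gcd(417, 2294) = 1, so the inverse exists.
Back-substitute for 1:
1 = 1×209 − 1×208
  = −1×417 + 2×209
  = 2×2294 − 11×417
So 417⁻¹ ≡ −11 ≡ 2283 (mod 2294).

2283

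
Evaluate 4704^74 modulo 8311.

5523

74 in binary is 1001010, i.e. 74 = 64 + 8 + 2.
4704^1 ≡ 4704 (mod 8311)
4704^2 ≡ 4704^2 = 22127616 ≡ 3734 (mod 8311)
4704^4 ≡ 3734^2 = 13942756 ≡ 5209 (mod 8311)
4704^8 ≡ 5209^2 = 27133681 ≡ 6577 (mod 8311)
4704^16 ≡ 6577^2 = 43256929 ≡ 6485 (mod 8311)
4704^32 ≡ 6485^2 = 42055225 ≡ 1565 (mod 8311)
4704^64 ≡ 1565^2 = 2449225 ≡ 5791 (mod 8311)
4704^74 = 4704^64 · 4704^8 · 4704^2 ≡ 5791 · 6577 · 3734 (mod 8311).
Accumulate the product:
5791 · 6577 = 38087407 ≡ 6405
6405 · 3734 = 23916270 ≡ 5523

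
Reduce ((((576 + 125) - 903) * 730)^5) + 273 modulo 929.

664

576 + 125 = 701
701 - 903 = -202 ≡ 727 (mod 929)
727 * 730 = 530710 ≡ 251 (mod 929)
(251)^5 ≡ 391 (mod 929)
391 + 273 = 664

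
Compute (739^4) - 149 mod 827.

309

(739)^4 ≡ 458 (mod 827)
458 - 149 = 309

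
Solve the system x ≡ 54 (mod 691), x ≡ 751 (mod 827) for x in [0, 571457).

210809

691⁻¹ mod 827: 691·602 ≡ 1 (mod 827), so 691⁻¹ ≡ 602.
x = 54 + 691·((751 − 54)·602 mod 827) = 54 + 691·305 = 210809.
Check: 210809 mod 691 = 54, 210809 mod 827 = 751. ✓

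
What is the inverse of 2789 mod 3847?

1269

Apply the Euclidean algorithm and back-substitute:
3847 = 1×2789 + 1058
2789 = 2×1058 + 673
1058 = 1×673 + 385
673 = 1×385 + 288
385 = 1×288 + 97
288 = 2×97 + 94
97 = 1×94 + 3
94 = 31×3 + 1
3 = 3×1 + 0
gcd(2789, 3847) = 1, so the inverse exists.
Bézout: 1 = −920×3847 + 1269×2789.
So 2789⁻¹ ≡ 1269 (mod 3847).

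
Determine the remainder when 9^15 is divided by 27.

By square-and-multiply:
9^1 ≡ 9 (mod 27)
9^2 ≡ 9^2 = 81 ≡ 0 (mod 27)
9^4 ≡ 0^2 = 0 (mod 27)
9^8 ≡ 0^2 = 0 (mod 27)
9^15 = 9^8 × 9^4 × 9^2 × 9^1 ≡ 0 × 0 × 0 × 9 (mod 27).
Accumulate the product:
0 × 0 = 0
0 × 0 = 0
0 × 9 = 0

0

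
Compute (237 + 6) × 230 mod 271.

237 + 6 = 243
243 × 230 = 55890 ≡ 64 (mod 271)

64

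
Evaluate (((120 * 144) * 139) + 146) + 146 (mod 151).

120 * 144 = 17280 ≡ 66 (mod 151)
66 * 139 = 9174 ≡ 114 (mod 151)
114 + 146 = 260 ≡ 109 (mod 151)
109 + 146 = 255 ≡ 104 (mod 151)

104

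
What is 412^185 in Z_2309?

857

185 in binary is 10111001, i.e. 185 = 128 + 32 + 16 + 8 + 1.
412^1 ≡ 412 (mod 2309)
412^2 ≡ 412^2 = 169744 ≡ 1187 (mod 2309)
412^4 ≡ 1187^2 = 1408969 ≡ 479 (mod 2309)
412^8 ≡ 479^2 = 229441 ≡ 850 (mod 2309)
412^16 ≡ 850^2 = 722500 ≡ 2092 (mod 2309)
412^32 ≡ 2092^2 = 4376464 ≡ 909 (mod 2309)
412^64 ≡ 909^2 = 826281 ≡ 1968 (mod 2309)
412^128 ≡ 1968^2 = 3873024 ≡ 831 (mod 2309)
412^185 = 412^128 * 412^32 * 412^16 * 412^8 * 412^1 ≡ 831 * 909 * 2092 * 850 * 412 (mod 2309).
Accumulate the product:
831 * 909 = 755379 ≡ 336
336 * 2092 = 702912 ≡ 976
976 * 850 = 829600 ≡ 669
669 * 412 = 275628 ≡ 857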